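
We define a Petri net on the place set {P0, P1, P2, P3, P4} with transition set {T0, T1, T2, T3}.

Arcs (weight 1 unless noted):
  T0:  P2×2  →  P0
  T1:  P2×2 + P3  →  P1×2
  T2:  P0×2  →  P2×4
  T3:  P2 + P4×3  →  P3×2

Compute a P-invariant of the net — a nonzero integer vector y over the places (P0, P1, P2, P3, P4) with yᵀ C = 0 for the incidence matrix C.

Incidence matrix C (rows=places, cols=transitions):
       T0   T1   T2   T3
   P0   1    0   -2    0
   P1   0    2    0    0
   P2  -2   -2    4   -1
   P3   0   -1    0    2
   P4   0    0    0   -3

Candidate y = [8, 5, 4, 2, 0]; check y·C column-wise:
  col T0: 8·1 + 5·0 + 4·-2 + 2·0 = 0
  col T1: 8·0 + 5·2 + 4·-2 + 2·-1 = 0
  col T2: 8·-2 + 5·0 + 4·4 + 2·0 = 0
  col T3: 8·0 + 5·0 + 4·-1 + 2·2 + 0·-3 = 0

y = (P0:8, P1:5, P2:4, P3:2, P4:0)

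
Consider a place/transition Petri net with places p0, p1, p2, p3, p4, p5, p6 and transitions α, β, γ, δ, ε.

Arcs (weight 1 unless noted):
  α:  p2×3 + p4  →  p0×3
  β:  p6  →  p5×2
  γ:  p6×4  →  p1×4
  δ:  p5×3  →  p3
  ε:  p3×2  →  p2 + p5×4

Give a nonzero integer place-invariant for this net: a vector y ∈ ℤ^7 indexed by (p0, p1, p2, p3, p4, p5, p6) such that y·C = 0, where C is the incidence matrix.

y = (p0:1, p1:0, p2:0, p3:0, p4:3, p5:0, p6:0)

Incidence matrix C (rows=places, cols=transitions):
        α    β    γ    δ    ε
   p0   3    0    0    0    0
   p1   0    0    4    0    0
   p2  -3    0    0    0    1
   p3   0    0    0    1   -2
   p4  -1    0    0    0    0
   p5   0    2    0   -3    4
   p6   0   -1   -4    0    0

Candidate y = [1, 0, 0, 0, 3, 0, 0]; check y·C column-wise:
  col α: 1·3 + 0·-3 + 3·-1 = 0
  col β: 1·0 + 3·0 + 0·2 + 0·-1 = 0
  col γ: 1·0 + 0·4 + 3·0 + 0·-4 = 0
  col δ: 1·0 + 0·1 + 3·0 + 0·-3 = 0
  col ε: 1·0 + 0·1 + 0·-2 + 3·0 + 0·4 = 0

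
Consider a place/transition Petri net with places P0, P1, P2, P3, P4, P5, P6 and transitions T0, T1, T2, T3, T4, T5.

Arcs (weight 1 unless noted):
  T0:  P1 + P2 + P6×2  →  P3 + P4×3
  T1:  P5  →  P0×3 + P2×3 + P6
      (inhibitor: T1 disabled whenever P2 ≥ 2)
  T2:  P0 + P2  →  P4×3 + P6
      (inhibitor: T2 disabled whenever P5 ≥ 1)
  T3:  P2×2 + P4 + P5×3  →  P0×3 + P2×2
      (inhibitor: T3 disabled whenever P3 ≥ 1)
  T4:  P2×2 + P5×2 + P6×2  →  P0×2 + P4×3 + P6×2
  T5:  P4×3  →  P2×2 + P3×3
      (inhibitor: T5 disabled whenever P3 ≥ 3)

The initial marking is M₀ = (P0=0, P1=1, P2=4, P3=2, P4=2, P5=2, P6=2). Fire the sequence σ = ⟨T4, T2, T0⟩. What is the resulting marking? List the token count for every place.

step 1: fire T4:  (P0=0, P1=1, P2=4, P3=2, P4=2, P5=2, P6=2) → (P0=2, P1=1, P2=2, P3=2, P4=5, P5=0, P6=2)
step 2: fire T2:  (P0=2, P1=1, P2=2, P3=2, P4=5, P5=0, P6=2) → (P0=1, P1=1, P2=1, P3=2, P4=8, P5=0, P6=3)
step 3: fire T0:  (P0=1, P1=1, P2=1, P3=2, P4=8, P5=0, P6=3) → (P0=1, P1=0, P2=0, P3=3, P4=11, P5=0, P6=1)

(P0=1, P1=0, P2=0, P3=3, P4=11, P5=0, P6=1)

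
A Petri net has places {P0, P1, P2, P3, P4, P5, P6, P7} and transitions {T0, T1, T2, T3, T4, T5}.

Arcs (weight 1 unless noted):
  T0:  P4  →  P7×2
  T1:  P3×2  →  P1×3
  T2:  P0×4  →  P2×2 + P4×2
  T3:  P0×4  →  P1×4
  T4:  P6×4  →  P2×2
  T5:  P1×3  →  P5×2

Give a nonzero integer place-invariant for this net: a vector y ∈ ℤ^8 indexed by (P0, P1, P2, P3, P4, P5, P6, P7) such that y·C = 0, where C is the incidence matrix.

Incidence matrix C (rows=places, cols=transitions):
       T0   T1   T2   T3   T4   T5
   P0   0    0   -4   -4    0    0
   P1   0    3    0    4    0   -3
   P2   0    0    2    0    2    0
   P3   0   -2    0    0    0    0
   P4  -1    0    2    0    0    0
   P5   0    0    0    0    0    2
   P6   0    0    0    0   -4    0
   P7   2    0    0    0    0    0

Candidate y = [2, 2, 4, 3, 0, 3, 2, 0]; check y·C column-wise:
  col T0: 2·0 + 2·0 + 4·0 + 3·0 + 0·-1 + 3·0 + 2·0 + 0·2 = 0
  col T1: 2·0 + 2·3 + 4·0 + 3·-2 + 3·0 + 2·0 = 0
  col T2: 2·-4 + 2·0 + 4·2 + 3·0 + 0·2 + 3·0 + 2·0 = 0
  col T3: 2·-4 + 2·4 + 4·0 + 3·0 + 3·0 + 2·0 = 0
  col T4: 2·0 + 2·0 + 4·2 + 3·0 + 3·0 + 2·-4 = 0
  col T5: 2·0 + 2·-3 + 4·0 + 3·0 + 3·2 + 2·0 = 0

y = (P0:2, P1:2, P2:4, P3:3, P4:0, P5:3, P6:2, P7:0)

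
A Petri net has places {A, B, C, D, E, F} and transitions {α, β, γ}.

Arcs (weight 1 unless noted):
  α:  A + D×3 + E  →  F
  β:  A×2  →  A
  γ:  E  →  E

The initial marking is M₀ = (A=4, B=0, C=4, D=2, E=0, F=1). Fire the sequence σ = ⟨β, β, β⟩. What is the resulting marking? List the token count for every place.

(A=1, B=0, C=4, D=2, E=0, F=1)

step 1: fire β:  (A=4, B=0, C=4, D=2, E=0, F=1) → (A=3, B=0, C=4, D=2, E=0, F=1)
step 2: fire β:  (A=3, B=0, C=4, D=2, E=0, F=1) → (A=2, B=0, C=4, D=2, E=0, F=1)
step 3: fire β:  (A=2, B=0, C=4, D=2, E=0, F=1) → (A=1, B=0, C=4, D=2, E=0, F=1)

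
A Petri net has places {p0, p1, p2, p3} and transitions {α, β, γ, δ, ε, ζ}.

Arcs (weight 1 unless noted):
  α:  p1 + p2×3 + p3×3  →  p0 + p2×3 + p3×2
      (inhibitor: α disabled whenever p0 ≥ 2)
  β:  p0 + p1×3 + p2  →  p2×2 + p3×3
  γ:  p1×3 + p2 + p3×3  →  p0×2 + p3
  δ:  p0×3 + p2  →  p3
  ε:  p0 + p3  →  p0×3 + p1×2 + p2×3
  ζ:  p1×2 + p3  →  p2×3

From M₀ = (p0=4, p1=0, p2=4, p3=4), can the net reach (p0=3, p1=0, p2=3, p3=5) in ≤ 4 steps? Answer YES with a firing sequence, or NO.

depth 0: 1 marking
depth 1: 3 markings reached so far
depth 2: 6 markings reached so far
depth 3: 12 markings reached so far
depth 4: 23 markings reached so far
target is not among the 23 markings reachable within 4 steps

NO — not reachable within 4 firings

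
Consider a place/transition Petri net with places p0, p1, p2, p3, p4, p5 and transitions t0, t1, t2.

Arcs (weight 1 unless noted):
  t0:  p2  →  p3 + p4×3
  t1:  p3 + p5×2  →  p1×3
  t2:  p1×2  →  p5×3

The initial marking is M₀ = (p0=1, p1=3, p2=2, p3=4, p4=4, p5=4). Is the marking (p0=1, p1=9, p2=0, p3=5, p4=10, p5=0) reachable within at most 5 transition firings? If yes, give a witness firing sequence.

depth 0: 1 marking
depth 1: 4 markings reached so far
depth 2: 9 markings reached so far
depth 3: 15 markings reached so far
depth 4: 22 markings reached so far
depth 5: 29 markings reached so far
target is not among the 29 markings reachable within 5 steps

NO — not reachable within 5 firings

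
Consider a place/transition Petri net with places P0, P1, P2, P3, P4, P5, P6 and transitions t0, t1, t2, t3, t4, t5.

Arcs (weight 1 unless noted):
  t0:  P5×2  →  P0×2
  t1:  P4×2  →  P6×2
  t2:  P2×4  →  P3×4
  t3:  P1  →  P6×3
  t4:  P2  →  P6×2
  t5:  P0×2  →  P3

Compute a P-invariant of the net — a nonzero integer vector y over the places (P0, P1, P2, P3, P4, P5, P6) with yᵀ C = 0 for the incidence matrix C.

Incidence matrix C (rows=places, cols=transitions):
       t0   t1   t2   t3   t4   t5
   P0   2    0    0    0    0   -2
   P1   0    0    0   -1    0    0
   P2   0    0   -4    0   -1    0
   P3   0    0    4    0    0    1
   P4   0   -2    0    0    0    0
   P5  -2    0    0    0    0    0
   P6   0    2    0    3    2    0

Candidate y = [1, 3, 2, 2, 1, 1, 1]; check y·C column-wise:
  col t0: 1·2 + 3·0 + 2·0 + 2·0 + 1·0 + 1·-2 + 1·0 = 0
  col t1: 1·0 + 3·0 + 2·0 + 2·0 + 1·-2 + 1·0 + 1·2 = 0
  col t2: 1·0 + 3·0 + 2·-4 + 2·4 + 1·0 + 1·0 + 1·0 = 0
  col t3: 1·0 + 3·-1 + 2·0 + 2·0 + 1·0 + 1·0 + 1·3 = 0
  col t4: 1·0 + 3·0 + 2·-1 + 2·0 + 1·0 + 1·0 + 1·2 = 0
  col t5: 1·-2 + 3·0 + 2·0 + 2·1 + 1·0 + 1·0 + 1·0 = 0

y = (P0:1, P1:3, P2:2, P3:2, P4:1, P5:1, P6:1)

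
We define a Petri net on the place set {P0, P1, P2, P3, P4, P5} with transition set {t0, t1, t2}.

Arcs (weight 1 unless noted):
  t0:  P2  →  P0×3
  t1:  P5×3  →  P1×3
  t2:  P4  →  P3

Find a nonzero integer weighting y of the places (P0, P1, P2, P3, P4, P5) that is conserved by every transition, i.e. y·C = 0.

y = (P0:1, P1:0, P2:3, P3:0, P4:0, P5:0)

Incidence matrix C (rows=places, cols=transitions):
       t0   t1   t2
   P0   3    0    0
   P1   0    3    0
   P2  -1    0    0
   P3   0    0    1
   P4   0    0   -1
   P5   0   -3    0

Candidate y = [1, 0, 3, 0, 0, 0]; check y·C column-wise:
  col t0: 1·3 + 3·-1 = 0
  col t1: 1·0 + 0·3 + 3·0 + 0·-3 = 0
  col t2: 1·0 + 3·0 + 0·1 + 0·-1 = 0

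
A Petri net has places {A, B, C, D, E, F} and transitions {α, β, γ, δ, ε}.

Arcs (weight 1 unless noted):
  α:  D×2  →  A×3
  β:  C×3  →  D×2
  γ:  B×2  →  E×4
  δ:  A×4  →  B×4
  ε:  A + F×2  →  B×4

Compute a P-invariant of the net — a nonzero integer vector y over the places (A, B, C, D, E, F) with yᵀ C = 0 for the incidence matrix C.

Incidence matrix C (rows=places, cols=transitions):
        α    β    γ    δ    ε
    A   3    0    0   -4   -1
    B   0    0   -2    4    4
    C   0   -3    0    0    0
    D  -2    2    0    0    0
    E   0    0    4    0    0
    F   0    0    0    0   -2

Candidate y = [2, 2, 2, 3, 1, 3]; check y·C column-wise:
  col α: 2·3 + 2·0 + 2·0 + 3·-2 + 1·0 + 3·0 = 0
  col β: 2·0 + 2·0 + 2·-3 + 3·2 + 1·0 + 3·0 = 0
  col γ: 2·0 + 2·-2 + 2·0 + 3·0 + 1·4 + 3·0 = 0
  col δ: 2·-4 + 2·4 + 2·0 + 3·0 + 1·0 + 3·0 = 0
  col ε: 2·-1 + 2·4 + 2·0 + 3·0 + 1·0 + 3·-2 = 0

y = (A:2, B:2, C:2, D:3, E:1, F:3)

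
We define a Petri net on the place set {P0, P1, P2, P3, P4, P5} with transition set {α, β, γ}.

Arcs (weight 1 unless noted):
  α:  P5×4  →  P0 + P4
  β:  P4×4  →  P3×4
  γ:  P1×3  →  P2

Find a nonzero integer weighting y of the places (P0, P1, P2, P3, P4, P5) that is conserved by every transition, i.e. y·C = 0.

y = (P0:0, P1:1, P2:3, P3:0, P4:0, P5:0)

Incidence matrix C (rows=places, cols=transitions):
        α    β    γ
   P0   1    0    0
   P1   0    0   -3
   P2   0    0    1
   P3   0    4    0
   P4   1   -4    0
   P5  -4    0    0

Candidate y = [0, 1, 3, 0, 0, 0]; check y·C column-wise:
  col α: 0·1 + 1·0 + 3·0 + 0·1 + 0·-4 = 0
  col β: 1·0 + 3·0 + 0·4 + 0·-4 = 0
  col γ: 1·-3 + 3·1 = 0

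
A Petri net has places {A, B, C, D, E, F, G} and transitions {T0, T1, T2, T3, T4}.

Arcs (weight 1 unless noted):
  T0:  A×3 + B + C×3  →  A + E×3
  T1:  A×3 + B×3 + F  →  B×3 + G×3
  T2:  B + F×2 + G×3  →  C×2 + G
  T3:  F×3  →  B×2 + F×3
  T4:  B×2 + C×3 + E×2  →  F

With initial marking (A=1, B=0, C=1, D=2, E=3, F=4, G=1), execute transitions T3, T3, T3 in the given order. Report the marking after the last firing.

step 1: fire T3:  (A=1, B=0, C=1, D=2, E=3, F=4, G=1) → (A=1, B=2, C=1, D=2, E=3, F=4, G=1)
step 2: fire T3:  (A=1, B=2, C=1, D=2, E=3, F=4, G=1) → (A=1, B=4, C=1, D=2, E=3, F=4, G=1)
step 3: fire T3:  (A=1, B=4, C=1, D=2, E=3, F=4, G=1) → (A=1, B=6, C=1, D=2, E=3, F=4, G=1)

(A=1, B=6, C=1, D=2, E=3, F=4, G=1)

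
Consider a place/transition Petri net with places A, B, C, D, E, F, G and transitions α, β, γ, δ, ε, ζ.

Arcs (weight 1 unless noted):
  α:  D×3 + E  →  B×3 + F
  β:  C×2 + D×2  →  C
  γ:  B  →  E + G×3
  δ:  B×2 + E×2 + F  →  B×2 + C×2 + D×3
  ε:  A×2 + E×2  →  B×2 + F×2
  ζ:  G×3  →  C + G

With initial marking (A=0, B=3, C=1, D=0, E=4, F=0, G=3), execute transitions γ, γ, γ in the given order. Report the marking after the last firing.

(A=0, B=0, C=1, D=0, E=7, F=0, G=12)

step 1: fire γ:  (A=0, B=3, C=1, D=0, E=4, F=0, G=3) → (A=0, B=2, C=1, D=0, E=5, F=0, G=6)
step 2: fire γ:  (A=0, B=2, C=1, D=0, E=5, F=0, G=6) → (A=0, B=1, C=1, D=0, E=6, F=0, G=9)
step 3: fire γ:  (A=0, B=1, C=1, D=0, E=6, F=0, G=9) → (A=0, B=0, C=1, D=0, E=7, F=0, G=12)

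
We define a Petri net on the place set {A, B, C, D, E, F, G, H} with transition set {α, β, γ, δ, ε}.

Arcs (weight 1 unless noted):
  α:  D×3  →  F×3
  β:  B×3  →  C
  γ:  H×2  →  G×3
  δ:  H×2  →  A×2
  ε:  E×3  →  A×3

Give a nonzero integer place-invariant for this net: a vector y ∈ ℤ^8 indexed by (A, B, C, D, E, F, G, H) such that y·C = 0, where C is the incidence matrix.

Incidence matrix C (rows=places, cols=transitions):
        α    β    γ    δ    ε
    A   0    0    0    2    3
    B   0   -3    0    0    0
    C   0    1    0    0    0
    D  -3    0    0    0    0
    E   0    0    0    0   -3
    F   3    0    0    0    0
    G   0    0    3    0    0
    H   0    0   -2   -2    0

Candidate y = [0, 1, 3, 0, 0, 0, 0, 0]; check y·C column-wise:
  col α: 1·0 + 3·0 + 0·-3 + 0·3 = 0
  col β: 1·-3 + 3·1 = 0
  col γ: 1·0 + 3·0 + 0·3 + 0·-2 = 0
  col δ: 0·2 + 1·0 + 3·0 + 0·-2 = 0
  col ε: 0·3 + 1·0 + 3·0 + 0·-3 = 0

y = (A:0, B:1, C:3, D:0, E:0, F:0, G:0, H:0)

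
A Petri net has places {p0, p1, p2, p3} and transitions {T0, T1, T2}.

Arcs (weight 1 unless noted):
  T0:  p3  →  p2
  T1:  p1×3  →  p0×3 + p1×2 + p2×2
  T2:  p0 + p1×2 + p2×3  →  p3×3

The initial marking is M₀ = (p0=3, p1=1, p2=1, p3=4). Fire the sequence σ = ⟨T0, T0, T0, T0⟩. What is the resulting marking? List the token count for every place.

step 1: fire T0:  (p0=3, p1=1, p2=1, p3=4) → (p0=3, p1=1, p2=2, p3=3)
step 2: fire T0:  (p0=3, p1=1, p2=2, p3=3) → (p0=3, p1=1, p2=3, p3=2)
step 3: fire T0:  (p0=3, p1=1, p2=3, p3=2) → (p0=3, p1=1, p2=4, p3=1)
step 4: fire T0:  (p0=3, p1=1, p2=4, p3=1) → (p0=3, p1=1, p2=5, p3=0)

(p0=3, p1=1, p2=5, p3=0)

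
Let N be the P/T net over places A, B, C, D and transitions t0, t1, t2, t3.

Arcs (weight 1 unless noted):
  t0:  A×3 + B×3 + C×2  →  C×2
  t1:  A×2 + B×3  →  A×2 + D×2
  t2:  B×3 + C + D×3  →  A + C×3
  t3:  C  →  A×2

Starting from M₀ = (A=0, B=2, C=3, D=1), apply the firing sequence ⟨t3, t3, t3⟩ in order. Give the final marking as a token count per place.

step 1: fire t3:  (A=0, B=2, C=3, D=1) → (A=2, B=2, C=2, D=1)
step 2: fire t3:  (A=2, B=2, C=2, D=1) → (A=4, B=2, C=1, D=1)
step 3: fire t3:  (A=4, B=2, C=1, D=1) → (A=6, B=2, C=0, D=1)

(A=6, B=2, C=0, D=1)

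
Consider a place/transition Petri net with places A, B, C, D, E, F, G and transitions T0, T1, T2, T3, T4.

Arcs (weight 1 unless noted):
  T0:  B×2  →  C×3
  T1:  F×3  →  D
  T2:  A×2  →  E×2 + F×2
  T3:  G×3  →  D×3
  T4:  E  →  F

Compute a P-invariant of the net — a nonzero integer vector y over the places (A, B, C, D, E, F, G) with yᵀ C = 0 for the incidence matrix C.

Incidence matrix C (rows=places, cols=transitions):
       T0   T1   T2   T3   T4
    A   0    0   -2    0    0
    B  -2    0    0    0    0
    C   3    0    0    0    0
    D   0    1    0    3    0
    E   0    0    2    0   -1
    F   0   -3    2    0    1
    G   0    0    0   -3    0

Candidate y = [0, 3, 2, 0, 0, 0, 0]; check y·C column-wise:
  col T0: 3·-2 + 2·3 = 0
  col T1: 3·0 + 2·0 + 0·1 + 0·-3 = 0
  col T2: 0·-2 + 3·0 + 2·0 + 0·2 + 0·2 = 0
  col T3: 3·0 + 2·0 + 0·3 + 0·-3 = 0
  col T4: 3·0 + 2·0 + 0·-1 + 0·1 = 0

y = (A:0, B:3, C:2, D:0, E:0, F:0, G:0)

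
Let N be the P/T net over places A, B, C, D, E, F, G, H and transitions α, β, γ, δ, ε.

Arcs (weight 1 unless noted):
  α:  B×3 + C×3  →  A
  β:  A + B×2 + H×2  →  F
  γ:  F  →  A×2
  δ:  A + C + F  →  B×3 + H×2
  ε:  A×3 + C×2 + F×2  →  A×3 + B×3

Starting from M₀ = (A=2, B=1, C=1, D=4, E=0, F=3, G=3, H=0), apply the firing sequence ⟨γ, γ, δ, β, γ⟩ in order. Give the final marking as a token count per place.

step 1: fire γ:  (A=2, B=1, C=1, D=4, E=0, F=3, G=3, H=0) → (A=4, B=1, C=1, D=4, E=0, F=2, G=3, H=0)
step 2: fire γ:  (A=4, B=1, C=1, D=4, E=0, F=2, G=3, H=0) → (A=6, B=1, C=1, D=4, E=0, F=1, G=3, H=0)
step 3: fire δ:  (A=6, B=1, C=1, D=4, E=0, F=1, G=3, H=0) → (A=5, B=4, C=0, D=4, E=0, F=0, G=3, H=2)
step 4: fire β:  (A=5, B=4, C=0, D=4, E=0, F=0, G=3, H=2) → (A=4, B=2, C=0, D=4, E=0, F=1, G=3, H=0)
step 5: fire γ:  (A=4, B=2, C=0, D=4, E=0, F=1, G=3, H=0) → (A=6, B=2, C=0, D=4, E=0, F=0, G=3, H=0)

(A=6, B=2, C=0, D=4, E=0, F=0, G=3, H=0)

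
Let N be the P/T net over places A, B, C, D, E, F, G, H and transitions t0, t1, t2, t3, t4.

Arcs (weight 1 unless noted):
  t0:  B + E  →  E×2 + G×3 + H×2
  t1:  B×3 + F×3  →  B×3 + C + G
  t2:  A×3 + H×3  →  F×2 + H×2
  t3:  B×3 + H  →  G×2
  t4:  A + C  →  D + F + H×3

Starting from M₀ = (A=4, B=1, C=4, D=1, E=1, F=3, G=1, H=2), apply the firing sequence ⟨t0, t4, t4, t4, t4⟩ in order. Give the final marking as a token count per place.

(A=0, B=0, C=0, D=5, E=2, F=7, G=4, H=16)

step 1: fire t0:  (A=4, B=1, C=4, D=1, E=1, F=3, G=1, H=2) → (A=4, B=0, C=4, D=1, E=2, F=3, G=4, H=4)
step 2: fire t4:  (A=4, B=0, C=4, D=1, E=2, F=3, G=4, H=4) → (A=3, B=0, C=3, D=2, E=2, F=4, G=4, H=7)
step 3: fire t4:  (A=3, B=0, C=3, D=2, E=2, F=4, G=4, H=7) → (A=2, B=0, C=2, D=3, E=2, F=5, G=4, H=10)
step 4: fire t4:  (A=2, B=0, C=2, D=3, E=2, F=5, G=4, H=10) → (A=1, B=0, C=1, D=4, E=2, F=6, G=4, H=13)
step 5: fire t4:  (A=1, B=0, C=1, D=4, E=2, F=6, G=4, H=13) → (A=0, B=0, C=0, D=5, E=2, F=7, G=4, H=16)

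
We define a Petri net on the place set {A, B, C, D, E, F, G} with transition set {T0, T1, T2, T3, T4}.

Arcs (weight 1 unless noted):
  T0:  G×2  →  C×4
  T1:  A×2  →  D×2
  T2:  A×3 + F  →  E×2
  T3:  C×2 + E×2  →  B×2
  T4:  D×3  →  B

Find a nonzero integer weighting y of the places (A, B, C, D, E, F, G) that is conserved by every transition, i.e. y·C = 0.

Incidence matrix C (rows=places, cols=transitions):
       T0   T1   T2   T3   T4
    A   0   -2   -3    0    0
    B   0    0    0    2    1
    C   4    0    0   -2    0
    D   0    2    0    0   -3
    E   0    0    2   -2    0
    F   0    0   -1    0    0
    G  -2    0    0    0    0

Candidate y = [1, 3, 0, 1, 3, 3, 0]; check y·C column-wise:
  col T0: 1·0 + 3·0 + 0·4 + 1·0 + 3·0 + 3·0 + 0·-2 = 0
  col T1: 1·-2 + 3·0 + 1·2 + 3·0 + 3·0 = 0
  col T2: 1·-3 + 3·0 + 1·0 + 3·2 + 3·-1 = 0
  col T3: 1·0 + 3·2 + 0·-2 + 1·0 + 3·-2 + 3·0 = 0
  col T4: 1·0 + 3·1 + 1·-3 + 3·0 + 3·0 = 0

y = (A:1, B:3, C:0, D:1, E:3, F:3, G:0)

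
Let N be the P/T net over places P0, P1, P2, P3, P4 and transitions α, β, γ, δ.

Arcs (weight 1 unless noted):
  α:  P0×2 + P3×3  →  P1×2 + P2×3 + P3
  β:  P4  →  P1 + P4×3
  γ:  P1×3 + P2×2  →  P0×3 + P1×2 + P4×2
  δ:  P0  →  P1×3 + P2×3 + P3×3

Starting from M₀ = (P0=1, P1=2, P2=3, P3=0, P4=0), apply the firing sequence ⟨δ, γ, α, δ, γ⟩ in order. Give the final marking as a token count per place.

step 1: fire δ:  (P0=1, P1=2, P2=3, P3=0, P4=0) → (P0=0, P1=5, P2=6, P3=3, P4=0)
step 2: fire γ:  (P0=0, P1=5, P2=6, P3=3, P4=0) → (P0=3, P1=4, P2=4, P3=3, P4=2)
step 3: fire α:  (P0=3, P1=4, P2=4, P3=3, P4=2) → (P0=1, P1=6, P2=7, P3=1, P4=2)
step 4: fire δ:  (P0=1, P1=6, P2=7, P3=1, P4=2) → (P0=0, P1=9, P2=10, P3=4, P4=2)
step 5: fire γ:  (P0=0, P1=9, P2=10, P3=4, P4=2) → (P0=3, P1=8, P2=8, P3=4, P4=4)

(P0=3, P1=8, P2=8, P3=4, P4=4)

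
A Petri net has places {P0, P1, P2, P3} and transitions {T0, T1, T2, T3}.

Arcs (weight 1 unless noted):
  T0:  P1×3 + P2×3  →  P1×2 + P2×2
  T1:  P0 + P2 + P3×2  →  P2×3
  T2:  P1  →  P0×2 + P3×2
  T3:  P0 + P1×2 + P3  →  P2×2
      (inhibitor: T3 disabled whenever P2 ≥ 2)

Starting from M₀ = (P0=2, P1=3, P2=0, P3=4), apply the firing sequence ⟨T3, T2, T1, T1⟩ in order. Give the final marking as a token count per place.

(P0=1, P1=0, P2=6, P3=1)

step 1: fire T3:  (P0=2, P1=3, P2=0, P3=4) → (P0=1, P1=1, P2=2, P3=3)
step 2: fire T2:  (P0=1, P1=1, P2=2, P3=3) → (P0=3, P1=0, P2=2, P3=5)
step 3: fire T1:  (P0=3, P1=0, P2=2, P3=5) → (P0=2, P1=0, P2=4, P3=3)
step 4: fire T1:  (P0=2, P1=0, P2=4, P3=3) → (P0=1, P1=0, P2=6, P3=1)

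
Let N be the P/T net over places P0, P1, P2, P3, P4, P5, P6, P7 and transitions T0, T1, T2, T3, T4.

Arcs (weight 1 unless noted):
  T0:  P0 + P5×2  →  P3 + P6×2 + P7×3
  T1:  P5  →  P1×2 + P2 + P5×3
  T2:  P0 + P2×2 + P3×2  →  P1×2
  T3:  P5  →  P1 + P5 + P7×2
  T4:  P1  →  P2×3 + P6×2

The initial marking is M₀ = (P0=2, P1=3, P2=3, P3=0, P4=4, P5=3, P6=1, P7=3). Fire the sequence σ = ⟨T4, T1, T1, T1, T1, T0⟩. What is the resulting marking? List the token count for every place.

(P0=1, P1=10, P2=10, P3=1, P4=4, P5=9, P6=5, P7=6)

step 1: fire T4:  (P0=2, P1=3, P2=3, P3=0, P4=4, P5=3, P6=1, P7=3) → (P0=2, P1=2, P2=6, P3=0, P4=4, P5=3, P6=3, P7=3)
step 2: fire T1:  (P0=2, P1=2, P2=6, P3=0, P4=4, P5=3, P6=3, P7=3) → (P0=2, P1=4, P2=7, P3=0, P4=4, P5=5, P6=3, P7=3)
step 3: fire T1:  (P0=2, P1=4, P2=7, P3=0, P4=4, P5=5, P6=3, P7=3) → (P0=2, P1=6, P2=8, P3=0, P4=4, P5=7, P6=3, P7=3)
step 4: fire T1:  (P0=2, P1=6, P2=8, P3=0, P4=4, P5=7, P6=3, P7=3) → (P0=2, P1=8, P2=9, P3=0, P4=4, P5=9, P6=3, P7=3)
step 5: fire T1:  (P0=2, P1=8, P2=9, P3=0, P4=4, P5=9, P6=3, P7=3) → (P0=2, P1=10, P2=10, P3=0, P4=4, P5=11, P6=3, P7=3)
step 6: fire T0:  (P0=2, P1=10, P2=10, P3=0, P4=4, P5=11, P6=3, P7=3) → (P0=1, P1=10, P2=10, P3=1, P4=4, P5=9, P6=5, P7=6)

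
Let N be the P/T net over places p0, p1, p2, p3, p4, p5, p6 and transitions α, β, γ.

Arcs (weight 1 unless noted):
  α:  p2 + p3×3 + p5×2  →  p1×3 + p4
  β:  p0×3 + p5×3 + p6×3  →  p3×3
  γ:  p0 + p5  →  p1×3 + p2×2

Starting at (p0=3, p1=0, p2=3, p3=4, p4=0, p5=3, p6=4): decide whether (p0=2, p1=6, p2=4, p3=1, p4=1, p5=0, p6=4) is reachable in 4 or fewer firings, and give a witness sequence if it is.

YES — reachable via ⟨α, γ⟩ (2 firings)

step 1: fire α:  (p0=3, p1=0, p2=3, p3=4, p4=0, p5=3, p6=4) → (p0=3, p1=3, p2=2, p3=1, p4=1, p5=1, p6=4)
step 2: fire γ:  (p0=3, p1=3, p2=2, p3=1, p4=1, p5=1, p6=4) → (p0=2, p1=6, p2=4, p3=1, p4=1, p5=0, p6=4)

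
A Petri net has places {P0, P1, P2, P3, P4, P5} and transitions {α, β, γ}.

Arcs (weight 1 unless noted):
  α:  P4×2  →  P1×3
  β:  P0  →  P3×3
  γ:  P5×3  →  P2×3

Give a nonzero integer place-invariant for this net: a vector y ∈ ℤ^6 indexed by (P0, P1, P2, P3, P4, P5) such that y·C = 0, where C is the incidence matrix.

Incidence matrix C (rows=places, cols=transitions):
        α    β    γ
   P0   0   -1    0
   P1   3    0    0
   P2   0    0    3
   P3   0    3    0
   P4  -2    0    0
   P5   0    0   -3

Candidate y = [3, 0, 0, 1, 0, 0]; check y·C column-wise:
  col α: 3·0 + 0·3 + 1·0 + 0·-2 = 0
  col β: 3·-1 + 1·3 = 0
  col γ: 3·0 + 0·3 + 1·0 + 0·-3 = 0

y = (P0:3, P1:0, P2:0, P3:1, P4:0, P5:0)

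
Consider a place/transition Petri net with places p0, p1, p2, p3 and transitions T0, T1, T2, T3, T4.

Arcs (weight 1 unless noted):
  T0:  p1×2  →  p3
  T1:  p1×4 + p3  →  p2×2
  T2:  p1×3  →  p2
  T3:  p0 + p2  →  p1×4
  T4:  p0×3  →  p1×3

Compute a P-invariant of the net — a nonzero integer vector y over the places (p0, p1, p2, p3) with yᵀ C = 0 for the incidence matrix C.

Incidence matrix C (rows=places, cols=transitions):
       T0   T1   T2   T3   T4
   p0   0    0    0   -1   -3
   p1  -2   -4   -3    4    3
   p2   0    2    1   -1    0
   p3   1   -1    0    0    0

Candidate y = [1, 1, 3, 2]; check y·C column-wise:
  col T0: 1·0 + 1·-2 + 3·0 + 2·1 = 0
  col T1: 1·0 + 1·-4 + 3·2 + 2·-1 = 0
  col T2: 1·0 + 1·-3 + 3·1 + 2·0 = 0
  col T3: 1·-1 + 1·4 + 3·-1 + 2·0 = 0
  col T4: 1·-3 + 1·3 + 3·0 + 2·0 = 0

y = (p0:1, p1:1, p2:3, p3:2)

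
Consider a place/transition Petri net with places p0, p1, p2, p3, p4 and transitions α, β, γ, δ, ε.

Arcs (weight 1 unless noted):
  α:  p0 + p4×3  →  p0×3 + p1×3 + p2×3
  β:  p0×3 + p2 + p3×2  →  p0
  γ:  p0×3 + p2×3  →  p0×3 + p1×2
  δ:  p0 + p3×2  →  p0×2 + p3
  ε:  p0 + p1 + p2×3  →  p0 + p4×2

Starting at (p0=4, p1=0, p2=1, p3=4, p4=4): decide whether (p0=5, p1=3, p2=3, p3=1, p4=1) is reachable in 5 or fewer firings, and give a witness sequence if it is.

YES — reachable via ⟨α, β, δ⟩ (3 firings)

step 1: fire α:  (p0=4, p1=0, p2=1, p3=4, p4=4) → (p0=6, p1=3, p2=4, p3=4, p4=1)
step 2: fire β:  (p0=6, p1=3, p2=4, p3=4, p4=1) → (p0=4, p1=3, p2=3, p3=2, p4=1)
step 3: fire δ:  (p0=4, p1=3, p2=3, p3=2, p4=1) → (p0=5, p1=3, p2=3, p3=1, p4=1)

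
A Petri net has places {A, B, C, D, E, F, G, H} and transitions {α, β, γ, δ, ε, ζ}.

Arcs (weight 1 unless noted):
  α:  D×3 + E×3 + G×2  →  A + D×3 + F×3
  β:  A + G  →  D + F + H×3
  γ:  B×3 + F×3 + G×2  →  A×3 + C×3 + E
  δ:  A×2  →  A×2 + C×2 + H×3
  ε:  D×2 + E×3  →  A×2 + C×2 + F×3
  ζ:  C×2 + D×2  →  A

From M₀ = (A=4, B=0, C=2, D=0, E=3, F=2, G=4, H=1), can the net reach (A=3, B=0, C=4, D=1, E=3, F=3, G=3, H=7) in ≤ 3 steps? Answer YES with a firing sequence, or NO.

step 1: fire β:  (A=4, B=0, C=2, D=0, E=3, F=2, G=4, H=1) → (A=3, B=0, C=2, D=1, E=3, F=3, G=3, H=4)
step 2: fire δ:  (A=3, B=0, C=2, D=1, E=3, F=3, G=3, H=4) → (A=3, B=0, C=4, D=1, E=3, F=3, G=3, H=7)

YES — reachable via ⟨β, δ⟩ (2 firings)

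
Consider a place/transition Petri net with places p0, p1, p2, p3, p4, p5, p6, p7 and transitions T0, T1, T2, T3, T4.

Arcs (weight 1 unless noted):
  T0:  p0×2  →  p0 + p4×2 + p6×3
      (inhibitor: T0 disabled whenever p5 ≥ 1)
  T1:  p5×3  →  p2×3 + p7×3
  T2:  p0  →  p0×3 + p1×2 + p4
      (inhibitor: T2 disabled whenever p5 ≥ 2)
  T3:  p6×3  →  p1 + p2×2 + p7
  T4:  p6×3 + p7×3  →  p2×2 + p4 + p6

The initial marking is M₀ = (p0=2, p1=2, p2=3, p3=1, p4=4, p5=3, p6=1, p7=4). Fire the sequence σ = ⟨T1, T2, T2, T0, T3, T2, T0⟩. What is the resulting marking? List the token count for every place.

step 1: fire T1:  (p0=2, p1=2, p2=3, p3=1, p4=4, p5=3, p6=1, p7=4) → (p0=2, p1=2, p2=6, p3=1, p4=4, p5=0, p6=1, p7=7)
step 2: fire T2:  (p0=2, p1=2, p2=6, p3=1, p4=4, p5=0, p6=1, p7=7) → (p0=4, p1=4, p2=6, p3=1, p4=5, p5=0, p6=1, p7=7)
step 3: fire T2:  (p0=4, p1=4, p2=6, p3=1, p4=5, p5=0, p6=1, p7=7) → (p0=6, p1=6, p2=6, p3=1, p4=6, p5=0, p6=1, p7=7)
step 4: fire T0:  (p0=6, p1=6, p2=6, p3=1, p4=6, p5=0, p6=1, p7=7) → (p0=5, p1=6, p2=6, p3=1, p4=8, p5=0, p6=4, p7=7)
step 5: fire T3:  (p0=5, p1=6, p2=6, p3=1, p4=8, p5=0, p6=4, p7=7) → (p0=5, p1=7, p2=8, p3=1, p4=8, p5=0, p6=1, p7=8)
step 6: fire T2:  (p0=5, p1=7, p2=8, p3=1, p4=8, p5=0, p6=1, p7=8) → (p0=7, p1=9, p2=8, p3=1, p4=9, p5=0, p6=1, p7=8)
step 7: fire T0:  (p0=7, p1=9, p2=8, p3=1, p4=9, p5=0, p6=1, p7=8) → (p0=6, p1=9, p2=8, p3=1, p4=11, p5=0, p6=4, p7=8)

(p0=6, p1=9, p2=8, p3=1, p4=11, p5=0, p6=4, p7=8)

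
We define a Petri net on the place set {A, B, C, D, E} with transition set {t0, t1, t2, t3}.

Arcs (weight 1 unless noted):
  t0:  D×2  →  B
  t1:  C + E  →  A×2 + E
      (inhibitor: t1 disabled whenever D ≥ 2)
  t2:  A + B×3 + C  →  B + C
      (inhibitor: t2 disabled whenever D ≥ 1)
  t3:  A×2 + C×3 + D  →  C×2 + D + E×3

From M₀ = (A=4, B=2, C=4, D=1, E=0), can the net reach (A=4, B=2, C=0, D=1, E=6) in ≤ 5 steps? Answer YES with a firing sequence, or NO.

step 1: fire t3:  (A=4, B=2, C=4, D=1, E=0) → (A=2, B=2, C=3, D=1, E=3)
step 2: fire t3:  (A=2, B=2, C=3, D=1, E=3) → (A=0, B=2, C=2, D=1, E=6)
step 3: fire t1:  (A=0, B=2, C=2, D=1, E=6) → (A=2, B=2, C=1, D=1, E=6)
step 4: fire t1:  (A=2, B=2, C=1, D=1, E=6) → (A=4, B=2, C=0, D=1, E=6)

YES — reachable via ⟨t3, t3, t1, t1⟩ (4 firings)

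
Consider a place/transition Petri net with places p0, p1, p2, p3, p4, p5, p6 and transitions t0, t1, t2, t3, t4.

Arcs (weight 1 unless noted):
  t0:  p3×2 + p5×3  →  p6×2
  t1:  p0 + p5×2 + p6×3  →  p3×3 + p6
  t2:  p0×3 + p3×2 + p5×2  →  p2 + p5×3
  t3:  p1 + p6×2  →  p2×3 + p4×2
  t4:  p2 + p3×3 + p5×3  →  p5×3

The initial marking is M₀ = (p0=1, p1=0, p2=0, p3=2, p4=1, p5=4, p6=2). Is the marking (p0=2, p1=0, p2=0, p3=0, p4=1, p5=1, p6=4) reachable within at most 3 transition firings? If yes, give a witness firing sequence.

depth 0: 1 marking
depth 1: 2 markings reached so far
depth 2: 2 markings reached so far
(frontier empty at depth 2; search complete)
target is not among the 2 markings reachable within 3 steps

NO — not reachable within 3 firings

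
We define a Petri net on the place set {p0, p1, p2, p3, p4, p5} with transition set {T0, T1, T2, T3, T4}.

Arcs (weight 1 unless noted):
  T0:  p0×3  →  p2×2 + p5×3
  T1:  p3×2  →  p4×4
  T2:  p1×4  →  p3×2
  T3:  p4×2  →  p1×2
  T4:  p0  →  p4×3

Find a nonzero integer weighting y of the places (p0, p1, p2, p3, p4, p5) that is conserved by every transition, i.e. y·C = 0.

y = (p0:6, p1:2, p2:9, p3:4, p4:2, p5:0)

Incidence matrix C (rows=places, cols=transitions):
       T0   T1   T2   T3   T4
   p0  -3    0    0    0   -1
   p1   0    0   -4    2    0
   p2   2    0    0    0    0
   p3   0   -2    2    0    0
   p4   0    4    0   -2    3
   p5   3    0    0    0    0

Candidate y = [6, 2, 9, 4, 2, 0]; check y·C column-wise:
  col T0: 6·-3 + 2·0 + 9·2 + 4·0 + 2·0 + 0·3 = 0
  col T1: 6·0 + 2·0 + 9·0 + 4·-2 + 2·4 = 0
  col T2: 6·0 + 2·-4 + 9·0 + 4·2 + 2·0 = 0
  col T3: 6·0 + 2·2 + 9·0 + 4·0 + 2·-2 = 0
  col T4: 6·-1 + 2·0 + 9·0 + 4·0 + 2·3 = 0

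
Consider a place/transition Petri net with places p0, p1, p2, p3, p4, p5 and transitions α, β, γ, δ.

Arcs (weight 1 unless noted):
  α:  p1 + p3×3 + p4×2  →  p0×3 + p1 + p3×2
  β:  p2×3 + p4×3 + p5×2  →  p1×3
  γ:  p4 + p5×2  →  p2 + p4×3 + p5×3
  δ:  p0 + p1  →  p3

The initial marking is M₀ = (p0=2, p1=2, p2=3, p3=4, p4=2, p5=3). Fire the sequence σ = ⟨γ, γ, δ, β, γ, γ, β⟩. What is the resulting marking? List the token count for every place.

(p0=1, p1=7, p2=1, p3=5, p4=4, p5=3)

step 1: fire γ:  (p0=2, p1=2, p2=3, p3=4, p4=2, p5=3) → (p0=2, p1=2, p2=4, p3=4, p4=4, p5=4)
step 2: fire γ:  (p0=2, p1=2, p2=4, p3=4, p4=4, p5=4) → (p0=2, p1=2, p2=5, p3=4, p4=6, p5=5)
step 3: fire δ:  (p0=2, p1=2, p2=5, p3=4, p4=6, p5=5) → (p0=1, p1=1, p2=5, p3=5, p4=6, p5=5)
step 4: fire β:  (p0=1, p1=1, p2=5, p3=5, p4=6, p5=5) → (p0=1, p1=4, p2=2, p3=5, p4=3, p5=3)
step 5: fire γ:  (p0=1, p1=4, p2=2, p3=5, p4=3, p5=3) → (p0=1, p1=4, p2=3, p3=5, p4=5, p5=4)
step 6: fire γ:  (p0=1, p1=4, p2=3, p3=5, p4=5, p5=4) → (p0=1, p1=4, p2=4, p3=5, p4=7, p5=5)
step 7: fire β:  (p0=1, p1=4, p2=4, p3=5, p4=7, p5=5) → (p0=1, p1=7, p2=1, p3=5, p4=4, p5=3)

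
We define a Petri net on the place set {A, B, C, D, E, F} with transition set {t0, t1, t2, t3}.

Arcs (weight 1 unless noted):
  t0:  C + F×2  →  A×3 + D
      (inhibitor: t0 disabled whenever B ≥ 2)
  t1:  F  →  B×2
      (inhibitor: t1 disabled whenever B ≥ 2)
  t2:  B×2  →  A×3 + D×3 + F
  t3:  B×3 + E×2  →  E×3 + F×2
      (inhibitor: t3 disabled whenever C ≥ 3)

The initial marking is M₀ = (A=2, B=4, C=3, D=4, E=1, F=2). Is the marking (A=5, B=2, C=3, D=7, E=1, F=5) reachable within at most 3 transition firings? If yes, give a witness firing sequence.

depth 0: 1 marking
depth 1: 2 markings reached so far
depth 2: 3 markings reached so far
depth 3: 5 markings reached so far
target is not among the 5 markings reachable within 3 steps

NO — not reachable within 3 firings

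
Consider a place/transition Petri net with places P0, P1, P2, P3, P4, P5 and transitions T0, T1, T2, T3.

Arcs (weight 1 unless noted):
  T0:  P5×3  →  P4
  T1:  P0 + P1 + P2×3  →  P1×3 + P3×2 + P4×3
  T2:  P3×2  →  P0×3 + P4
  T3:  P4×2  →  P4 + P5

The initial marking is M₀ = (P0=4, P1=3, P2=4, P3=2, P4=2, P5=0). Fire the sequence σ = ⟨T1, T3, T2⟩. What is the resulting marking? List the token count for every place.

step 1: fire T1:  (P0=4, P1=3, P2=4, P3=2, P4=2, P5=0) → (P0=3, P1=5, P2=1, P3=4, P4=5, P5=0)
step 2: fire T3:  (P0=3, P1=5, P2=1, P3=4, P4=5, P5=0) → (P0=3, P1=5, P2=1, P3=4, P4=4, P5=1)
step 3: fire T2:  (P0=3, P1=5, P2=1, P3=4, P4=4, P5=1) → (P0=6, P1=5, P2=1, P3=2, P4=5, P5=1)

(P0=6, P1=5, P2=1, P3=2, P4=5, P5=1)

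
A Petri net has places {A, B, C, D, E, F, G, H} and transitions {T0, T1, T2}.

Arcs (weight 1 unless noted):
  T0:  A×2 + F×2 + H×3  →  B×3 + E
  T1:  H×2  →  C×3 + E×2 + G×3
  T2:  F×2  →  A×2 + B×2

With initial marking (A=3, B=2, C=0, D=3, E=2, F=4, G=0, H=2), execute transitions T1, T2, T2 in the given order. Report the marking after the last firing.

step 1: fire T1:  (A=3, B=2, C=0, D=3, E=2, F=4, G=0, H=2) → (A=3, B=2, C=3, D=3, E=4, F=4, G=3, H=0)
step 2: fire T2:  (A=3, B=2, C=3, D=3, E=4, F=4, G=3, H=0) → (A=5, B=4, C=3, D=3, E=4, F=2, G=3, H=0)
step 3: fire T2:  (A=5, B=4, C=3, D=3, E=4, F=2, G=3, H=0) → (A=7, B=6, C=3, D=3, E=4, F=0, G=3, H=0)

(A=7, B=6, C=3, D=3, E=4, F=0, G=3, H=0)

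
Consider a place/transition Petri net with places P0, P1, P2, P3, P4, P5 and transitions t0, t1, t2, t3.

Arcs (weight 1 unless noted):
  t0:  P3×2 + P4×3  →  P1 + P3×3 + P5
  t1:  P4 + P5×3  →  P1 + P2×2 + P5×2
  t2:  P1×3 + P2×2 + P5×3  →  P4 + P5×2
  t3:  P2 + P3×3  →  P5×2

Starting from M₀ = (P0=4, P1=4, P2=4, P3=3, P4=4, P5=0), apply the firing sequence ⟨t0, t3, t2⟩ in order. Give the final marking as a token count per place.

step 1: fire t0:  (P0=4, P1=4, P2=4, P3=3, P4=4, P5=0) → (P0=4, P1=5, P2=4, P3=4, P4=1, P5=1)
step 2: fire t3:  (P0=4, P1=5, P2=4, P3=4, P4=1, P5=1) → (P0=4, P1=5, P2=3, P3=1, P4=1, P5=3)
step 3: fire t2:  (P0=4, P1=5, P2=3, P3=1, P4=1, P5=3) → (P0=4, P1=2, P2=1, P3=1, P4=2, P5=2)

(P0=4, P1=2, P2=1, P3=1, P4=2, P5=2)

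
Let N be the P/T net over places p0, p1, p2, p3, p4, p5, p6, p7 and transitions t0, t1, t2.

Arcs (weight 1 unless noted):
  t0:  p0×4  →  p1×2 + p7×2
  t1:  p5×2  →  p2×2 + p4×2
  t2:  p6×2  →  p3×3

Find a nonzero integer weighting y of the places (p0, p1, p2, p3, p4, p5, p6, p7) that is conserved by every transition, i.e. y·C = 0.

Incidence matrix C (rows=places, cols=transitions):
       t0   t1   t2
   p0  -4    0    0
   p1   2    0    0
   p2   0    2    0
   p3   0    0    3
   p4   0    2    0
   p5   0   -2    0
   p6   0    0   -2
   p7   2    0    0

Candidate y = [1, 2, 0, 0, 0, 0, 0, 0]; check y·C column-wise:
  col t0: 1·-4 + 2·2 + 0·2 = 0
  col t1: 1·0 + 2·0 + 0·2 + 0·2 + 0·-2 = 0
  col t2: 1·0 + 2·0 + 0·3 + 0·-2 = 0

y = (p0:1, p1:2, p2:0, p3:0, p4:0, p5:0, p6:0, p7:0)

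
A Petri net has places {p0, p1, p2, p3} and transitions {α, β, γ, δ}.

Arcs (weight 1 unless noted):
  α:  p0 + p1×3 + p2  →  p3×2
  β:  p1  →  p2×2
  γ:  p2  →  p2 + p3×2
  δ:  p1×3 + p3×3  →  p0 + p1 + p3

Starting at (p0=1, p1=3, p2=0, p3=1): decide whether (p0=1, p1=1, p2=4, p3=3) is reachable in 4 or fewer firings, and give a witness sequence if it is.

step 1: fire β:  (p0=1, p1=3, p2=0, p3=1) → (p0=1, p1=2, p2=2, p3=1)
step 2: fire β:  (p0=1, p1=2, p2=2, p3=1) → (p0=1, p1=1, p2=4, p3=1)
step 3: fire γ:  (p0=1, p1=1, p2=4, p3=1) → (p0=1, p1=1, p2=4, p3=3)

YES — reachable via ⟨β, β, γ⟩ (3 firings)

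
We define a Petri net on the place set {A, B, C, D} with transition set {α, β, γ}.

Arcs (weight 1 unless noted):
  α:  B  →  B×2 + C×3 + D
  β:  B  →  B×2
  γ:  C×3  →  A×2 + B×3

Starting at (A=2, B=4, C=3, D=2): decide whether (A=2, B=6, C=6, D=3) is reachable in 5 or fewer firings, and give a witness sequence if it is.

YES — reachable via ⟨α, β⟩ (2 firings)

step 1: fire α:  (A=2, B=4, C=3, D=2) → (A=2, B=5, C=6, D=3)
step 2: fire β:  (A=2, B=5, C=6, D=3) → (A=2, B=6, C=6, D=3)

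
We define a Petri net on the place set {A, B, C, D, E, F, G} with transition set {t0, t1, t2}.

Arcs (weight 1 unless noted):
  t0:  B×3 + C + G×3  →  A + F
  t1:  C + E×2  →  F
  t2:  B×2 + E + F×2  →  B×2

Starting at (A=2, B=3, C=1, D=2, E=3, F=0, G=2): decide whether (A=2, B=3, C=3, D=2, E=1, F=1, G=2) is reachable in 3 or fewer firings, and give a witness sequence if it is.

depth 0: 1 marking
depth 1: 2 markings reached so far
depth 2: 2 markings reached so far
(frontier empty at depth 2; search complete)
target is not among the 2 markings reachable within 3 steps

NO — not reachable within 3 firings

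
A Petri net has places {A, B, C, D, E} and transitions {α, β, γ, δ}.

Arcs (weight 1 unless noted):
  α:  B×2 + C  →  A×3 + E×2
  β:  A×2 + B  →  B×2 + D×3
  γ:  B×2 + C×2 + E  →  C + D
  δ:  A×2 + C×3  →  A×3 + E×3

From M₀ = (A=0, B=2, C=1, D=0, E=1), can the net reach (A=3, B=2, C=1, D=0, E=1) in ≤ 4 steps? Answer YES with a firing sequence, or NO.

NO — not reachable within 4 firings

depth 0: 1 marking
depth 1: 2 markings reached so far
depth 2: 2 markings reached so far
(frontier empty at depth 2; search complete)
target is not among the 2 markings reachable within 4 steps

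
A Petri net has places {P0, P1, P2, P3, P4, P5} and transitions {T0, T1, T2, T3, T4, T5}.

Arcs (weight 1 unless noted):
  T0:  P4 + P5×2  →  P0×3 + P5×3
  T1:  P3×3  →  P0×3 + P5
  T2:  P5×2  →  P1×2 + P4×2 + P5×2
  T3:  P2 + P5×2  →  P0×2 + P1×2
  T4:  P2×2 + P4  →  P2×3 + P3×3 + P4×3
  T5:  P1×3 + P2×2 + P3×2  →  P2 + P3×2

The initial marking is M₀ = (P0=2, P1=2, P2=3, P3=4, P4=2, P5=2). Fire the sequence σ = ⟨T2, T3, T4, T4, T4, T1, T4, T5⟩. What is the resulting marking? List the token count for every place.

(P0=7, P1=3, P2=5, P3=13, P4=12, P5=1)

step 1: fire T2:  (P0=2, P1=2, P2=3, P3=4, P4=2, P5=2) → (P0=2, P1=4, P2=3, P3=4, P4=4, P5=2)
step 2: fire T3:  (P0=2, P1=4, P2=3, P3=4, P4=4, P5=2) → (P0=4, P1=6, P2=2, P3=4, P4=4, P5=0)
step 3: fire T4:  (P0=4, P1=6, P2=2, P3=4, P4=4, P5=0) → (P0=4, P1=6, P2=3, P3=7, P4=6, P5=0)
step 4: fire T4:  (P0=4, P1=6, P2=3, P3=7, P4=6, P5=0) → (P0=4, P1=6, P2=4, P3=10, P4=8, P5=0)
step 5: fire T4:  (P0=4, P1=6, P2=4, P3=10, P4=8, P5=0) → (P0=4, P1=6, P2=5, P3=13, P4=10, P5=0)
step 6: fire T1:  (P0=4, P1=6, P2=5, P3=13, P4=10, P5=0) → (P0=7, P1=6, P2=5, P3=10, P4=10, P5=1)
step 7: fire T4:  (P0=7, P1=6, P2=5, P3=10, P4=10, P5=1) → (P0=7, P1=6, P2=6, P3=13, P4=12, P5=1)
step 8: fire T5:  (P0=7, P1=6, P2=6, P3=13, P4=12, P5=1) → (P0=7, P1=3, P2=5, P3=13, P4=12, P5=1)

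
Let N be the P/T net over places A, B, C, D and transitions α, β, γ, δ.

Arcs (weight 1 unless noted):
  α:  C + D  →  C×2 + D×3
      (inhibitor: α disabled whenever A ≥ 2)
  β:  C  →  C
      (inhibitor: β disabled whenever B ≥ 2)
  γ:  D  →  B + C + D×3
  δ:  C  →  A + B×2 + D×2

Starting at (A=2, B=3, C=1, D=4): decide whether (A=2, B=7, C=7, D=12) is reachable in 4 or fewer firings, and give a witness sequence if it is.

depth 0: 1 marking
depth 1: 3 markings reached so far
depth 2: 5 markings reached so far
depth 3: 8 markings reached so far
depth 4: 11 markings reached so far
target is not among the 11 markings reachable within 4 steps

NO — not reachable within 4 firings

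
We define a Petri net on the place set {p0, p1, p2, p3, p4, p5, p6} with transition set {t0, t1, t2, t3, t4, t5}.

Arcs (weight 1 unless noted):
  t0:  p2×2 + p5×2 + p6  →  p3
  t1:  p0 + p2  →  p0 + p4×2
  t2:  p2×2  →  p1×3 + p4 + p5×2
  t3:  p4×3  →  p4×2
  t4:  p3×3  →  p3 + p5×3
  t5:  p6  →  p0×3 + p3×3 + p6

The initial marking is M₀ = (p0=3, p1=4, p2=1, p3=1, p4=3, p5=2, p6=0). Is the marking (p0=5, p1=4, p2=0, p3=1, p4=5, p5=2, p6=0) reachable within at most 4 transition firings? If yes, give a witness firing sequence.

NO — not reachable within 4 firings

depth 0: 1 marking
depth 1: 3 markings reached so far
depth 2: 4 markings reached so far
depth 3: 5 markings reached so far
depth 4: 6 markings reached so far
target is not among the 6 markings reachable within 4 steps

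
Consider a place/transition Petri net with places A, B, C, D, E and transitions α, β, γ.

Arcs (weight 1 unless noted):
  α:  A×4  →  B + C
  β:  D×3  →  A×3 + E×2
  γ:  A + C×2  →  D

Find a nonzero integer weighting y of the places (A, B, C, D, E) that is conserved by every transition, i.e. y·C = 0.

Incidence matrix C (rows=places, cols=transitions):
        α    β    γ
    A  -4    3   -1
    B   1    0    0
    C   1    0   -2
    D   0   -3    1
    E   0    2    0

Candidate y = [1, 4, 0, 1, 0]; check y·C column-wise:
  col α: 1·-4 + 4·1 + 0·1 + 1·0 = 0
  col β: 1·3 + 4·0 + 1·-3 + 0·2 = 0
  col γ: 1·-1 + 4·0 + 0·-2 + 1·1 = 0

y = (A:1, B:4, C:0, D:1, E:0)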